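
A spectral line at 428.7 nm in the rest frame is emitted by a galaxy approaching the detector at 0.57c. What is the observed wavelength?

224.4 nm

Relativistic Doppler for wavelength: λ' = λ₀ · √((1 − β)/(1 + β)).
λ' = 428.7 × √(0.4300/1.5700) = 428.7 × 0.52334 ≈ 224.4 nm.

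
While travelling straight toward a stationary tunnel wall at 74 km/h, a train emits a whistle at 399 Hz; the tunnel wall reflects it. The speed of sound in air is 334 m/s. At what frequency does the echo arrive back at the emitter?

74 km/h = 20.56 m/s.
The tunnel wall receives the sound from a moving source: f₁ = f₀ · v/(v − v_e) = 399 × 334/313.44 ≈ 425 Hz.
On the return leg the train is a moving observer: f₂ = f₁ · (v + v_e)/v = 425 × 354.56/334 ≈ 451 Hz.

451 Hz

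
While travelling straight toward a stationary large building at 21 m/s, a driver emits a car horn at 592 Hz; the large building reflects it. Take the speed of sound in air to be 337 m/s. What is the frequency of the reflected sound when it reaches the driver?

The large building receives the sound from a moving source: f₁ = f₀ · v/(v − v_e) = 592 × 337/316 ≈ 631 Hz.
On the return leg the driver is a moving observer: f₂ = f₁ · (v + v_e)/v = 631 × 358/337 ≈ 671 Hz.

671 Hz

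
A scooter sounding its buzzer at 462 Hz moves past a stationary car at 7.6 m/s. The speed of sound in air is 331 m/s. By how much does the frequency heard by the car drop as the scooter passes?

21.2 Hz

Approaching: f₁ = f · v/(v − v_s) = 462 × 331/323.4 ≈ 472.9 Hz.
Receding: f₂ = f · v/(v + v_s) = 462 × 331/338.6 ≈ 451.6 Hz.
Drop: f₁ − f₂ = 2f·v·v_s/(v² − v_s²) = 2 × 462 × 331 × 7.6/(331² − 7.6²) ≈ 21.2 Hz.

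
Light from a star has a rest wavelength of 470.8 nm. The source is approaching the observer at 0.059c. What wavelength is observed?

Relativistic Doppler for wavelength: λ' = λ₀ · √((1 − β)/(1 + β)).
λ' = 470.8 × √(0.9410/1.0590) = 470.8 × 0.94264 ≈ 443.8 nm.

443.8 nm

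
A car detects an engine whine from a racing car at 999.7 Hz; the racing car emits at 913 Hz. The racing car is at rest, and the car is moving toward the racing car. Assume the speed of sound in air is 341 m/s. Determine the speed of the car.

f' = f · (v + v_o)/v ⇒ v_o = v · |f'/f − 1|.
v_o = 341 × |999.7/913 − 1| = 341 × 0.09496 ≈ 32 m/s.

32 m/s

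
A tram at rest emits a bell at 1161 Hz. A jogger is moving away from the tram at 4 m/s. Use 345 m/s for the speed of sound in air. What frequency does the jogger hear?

Only the observer moves, away from the source, so f' = f · (v − v_o)/v.
f' = 1161 × (345 − 4)/345 = 1161 × 341/345 ≈ 1148 Hz.

1148 Hz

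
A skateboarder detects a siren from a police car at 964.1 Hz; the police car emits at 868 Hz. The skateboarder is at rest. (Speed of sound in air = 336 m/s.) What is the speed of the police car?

f' > f, so the police car is approaching.
f' = f · v/(v − v_s) ⇒ v_s = v · |1 − f/f'|.
v_s = 336 × |1 − 868/964.1| = 336 × 0.09968 ≈ 33 m/s.

33 m/s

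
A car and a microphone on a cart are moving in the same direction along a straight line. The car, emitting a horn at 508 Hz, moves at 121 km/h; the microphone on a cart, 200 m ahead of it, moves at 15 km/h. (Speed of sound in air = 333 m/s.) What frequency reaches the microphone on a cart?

558 Hz

121 km/h = 33.61 m/s; 15 km/h = 4.167 m/s.
The microphone on a cart is ahead, so the car is moving toward it while the microphone on a cart is moving away from the car.
Both move, so f' = f · (v − v_o)/(v − v_s).
f' = 508 × (333 − 4.167)/(333 − 33.61) = 508 × 328.83/299.39 ≈ 558 Hz.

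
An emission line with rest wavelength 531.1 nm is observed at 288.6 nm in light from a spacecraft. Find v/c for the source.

λ'/λ₀ = 0.5434 < 1 (blueshift), so the source is approaching.
λ'/λ₀ = √((1 − β)/(1 + β)) for an approaching source ⇒ β = (1 − r²)/(1 + r²) with r = λ'/λ₀.
β = (1 − 0.2953)/(1 + 0.2953) ≈ 0.544.

0.544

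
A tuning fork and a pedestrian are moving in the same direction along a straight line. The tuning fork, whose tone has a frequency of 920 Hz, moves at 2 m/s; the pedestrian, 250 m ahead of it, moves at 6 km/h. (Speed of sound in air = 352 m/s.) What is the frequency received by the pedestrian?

6 km/h = 1.667 m/s.
The pedestrian is ahead, so the tuning fork is moving toward it while the pedestrian is moving away from the tuning fork.
Both move, so f' = f · (v − v_o)/(v − v_s).
f' = 920 × (352 − 1.667)/(352 − 2) = 920 × 350.33/350 ≈ 921 Hz.

921 Hz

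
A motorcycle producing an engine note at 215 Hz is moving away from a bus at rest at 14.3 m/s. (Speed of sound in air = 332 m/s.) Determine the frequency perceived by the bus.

With the source moving away from a stationary observer, f' = f · v/(v + v_s).
f' = 215 × 332/(332 + 14.3) = 215 × 332/346.3 ≈ 206 Hz.

206 Hz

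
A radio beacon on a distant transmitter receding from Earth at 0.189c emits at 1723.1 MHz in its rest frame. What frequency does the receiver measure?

1423.1 MHz

Relativistic Doppler for frequency: f' = f₀ · √((1 − β)/(1 + β)).
f' = 1723.1 × √(0.8110/1.1890) = 1723.1 × 0.82588 ≈ 1423.1 MHz.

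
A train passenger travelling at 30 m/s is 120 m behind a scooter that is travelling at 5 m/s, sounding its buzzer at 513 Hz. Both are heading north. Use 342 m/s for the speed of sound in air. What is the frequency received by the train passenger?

550 Hz

The train passenger is behind, so the scooter is moving away from it while the train passenger is moving toward the scooter.
With source receding and observer approaching, f' = f · (v + v_o)/(v + v_s).
f' = 513 × (342 + 30)/(342 + 5) = 513 × 372/347 ≈ 550 Hz.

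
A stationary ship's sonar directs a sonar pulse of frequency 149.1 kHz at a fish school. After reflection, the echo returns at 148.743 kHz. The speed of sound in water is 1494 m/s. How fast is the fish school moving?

1.79 m/s

Double Doppler shift off a moving reflector: f₂ = f₀ · (v + u)/(v − u) (u > 0 toward emitter).
Rearranging, u = v · (f₂ − f₀)/(f₂ + f₀) = 1494 × -0.357/297.843 ≈ -1.79 m/s.
So the fish school is moving at 1.79 m/s away from the emitter.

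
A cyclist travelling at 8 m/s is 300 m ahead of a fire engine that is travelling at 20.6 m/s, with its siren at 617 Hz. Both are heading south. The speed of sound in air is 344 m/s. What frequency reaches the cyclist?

The cyclist is ahead, so the fire engine is moving toward it while the cyclist is moving away from the fire engine.
With source approaching and observer receding, f' = f · (v − v_o)/(v − v_s).
f' = 617 × (344 − 8)/(344 − 20.6) = 617 × 336/323.4 ≈ 641 Hz.

641 Hz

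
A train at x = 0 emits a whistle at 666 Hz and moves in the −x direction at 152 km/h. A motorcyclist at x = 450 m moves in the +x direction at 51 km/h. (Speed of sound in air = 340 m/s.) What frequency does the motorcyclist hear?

152 km/h = 42.22 m/s; 51 km/h = 14.17 m/s.
The observer lies on the +x side, so the source is heading away from the observer and the observer is heading away from the source.
Both move, so f' = f · (v − v_o)/(v + v_s).
f' = 666 × (340 − 14.17)/(340 + 42.22) = 666 × 325.83/382.22 ≈ 568 Hz.

568 Hz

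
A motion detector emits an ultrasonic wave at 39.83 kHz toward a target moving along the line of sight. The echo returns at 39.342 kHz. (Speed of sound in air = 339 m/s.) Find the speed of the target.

2.09 m/s

Double Doppler shift off a moving reflector: f₂ = f₀ · (v + u)/(v − u) (u > 0 toward emitter).
Rearranging, u = v · (f₂ − f₀)/(f₂ + f₀) = 339 × -0.488/79.172 ≈ -2.09 m/s.
So the target is moving at 2.09 m/s away from the emitter.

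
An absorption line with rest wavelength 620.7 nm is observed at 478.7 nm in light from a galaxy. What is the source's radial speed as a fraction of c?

0.254c

λ'/λ₀ = 0.7712 < 1 (blueshift), so the source is approaching.
λ'/λ₀ = √((1 − β)/(1 + β)) for an approaching source ⇒ β = (1 − r²)/(1 + r²) with r = λ'/λ₀.
β = (1 − 0.5948)/(1 + 0.5948) ≈ 0.254.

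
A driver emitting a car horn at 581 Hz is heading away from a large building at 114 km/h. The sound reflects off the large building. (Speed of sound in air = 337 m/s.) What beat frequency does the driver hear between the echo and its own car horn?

114 km/h = 31.67 m/s.
The large building receives the sound from a moving source: f₁ = f₀ · v/(v + v_e) = 581 × 337/368.67 ≈ 531.1 Hz.
On the return leg the driver is a moving observer: f₂ = f₁ · (v − v_e)/v = 531.1 × 305.33/337 ≈ 481.2 Hz.
Equivalently f₂ = f₀ · (v − v_e)/(v + v_e).
Beat against the emitted tone: |f₂ − f₀| = 2v_e·f₀/(v + v_e) = 2 × 31.67 × 581/368.67 ≈ 100 Hz.

100 Hz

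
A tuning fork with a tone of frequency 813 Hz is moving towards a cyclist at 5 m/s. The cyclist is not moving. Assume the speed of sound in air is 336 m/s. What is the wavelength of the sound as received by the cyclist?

40.7 cm

With the source moving toward a stationary observer, f' = f · v/(v − v_s).
f' = 813 × 336/(336 − 5) ≈ 825 Hz.
λ' = v/f' = 336/825.281 ≈ 40.7 cm.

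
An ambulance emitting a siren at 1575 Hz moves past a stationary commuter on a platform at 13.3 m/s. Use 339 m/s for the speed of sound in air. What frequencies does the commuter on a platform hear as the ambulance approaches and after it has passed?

1639 Hz approaching; 1516 Hz receding

Approaching: f₁ = f · v/(v − v_s) = 1575 × 339/325.7 ≈ 1639 Hz.
Receding: f₂ = f · v/(v + v_s) = 1575 × 339/352.3 ≈ 1516 Hz.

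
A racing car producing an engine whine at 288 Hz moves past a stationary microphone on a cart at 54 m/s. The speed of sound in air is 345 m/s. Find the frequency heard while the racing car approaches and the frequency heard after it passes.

341 Hz approaching; 249 Hz receding

Approaching: f₁ = f · v/(v − v_s) = 288 × 345/291 ≈ 341 Hz.
Receding: f₂ = f · v/(v + v_s) = 288 × 345/399 ≈ 249 Hz.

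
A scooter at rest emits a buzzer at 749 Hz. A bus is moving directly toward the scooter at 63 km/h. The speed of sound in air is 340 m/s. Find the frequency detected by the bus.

788 Hz

63 km/h = 17.5 m/s.
Moving observer, stationary source: f' = f · (v + v_o)/v.
f' = 749 × (340 + 17.5)/340 = 749 × 357.5/340 ≈ 788 Hz.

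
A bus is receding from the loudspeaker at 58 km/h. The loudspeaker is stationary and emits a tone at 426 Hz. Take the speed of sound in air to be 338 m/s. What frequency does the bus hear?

406 Hz

58 km/h = 16.11 m/s.
Only the observer moves, away from the source, so f' = f · (v − v_o)/v.
f' = 426 × (338 − 16.11)/338 = 426 × 321.89/338 ≈ 406 Hz.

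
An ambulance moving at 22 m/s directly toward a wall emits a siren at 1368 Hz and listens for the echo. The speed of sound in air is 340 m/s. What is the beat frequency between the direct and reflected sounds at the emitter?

189 Hz

The wall receives the sound from a moving source: f₁ = f₀ · v/(v − v_e) = 1368 × 340/318 ≈ 1462.6 Hz.
On the return leg the ambulance is a moving observer: f₂ = f₁ · (v + v_e)/v = 1462.6 × 362/340 ≈ 1557.3 Hz.
Beat against the emitted tone: |f₂ − f₀| = 2v_e·f₀/(v − v_e) = 2 × 22 × 1368/318 ≈ 189 Hz.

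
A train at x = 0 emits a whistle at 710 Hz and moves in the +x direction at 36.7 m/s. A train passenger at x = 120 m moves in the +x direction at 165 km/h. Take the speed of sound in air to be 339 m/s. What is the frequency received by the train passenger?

689 Hz

165 km/h = 45.83 m/s.
The observer lies on the +x side, so the source is heading toward the observer and the observer is heading away from the source.
With source approaching and observer receding, f' = f · (v − v_o)/(v − v_s).
f' = 710 × (339 − 45.83)/(339 − 36.7) = 710 × 293.17/302.3 ≈ 689 Hz.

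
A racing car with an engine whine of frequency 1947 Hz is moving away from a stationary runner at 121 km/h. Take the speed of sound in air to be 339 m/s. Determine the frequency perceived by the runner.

1771 Hz

121 km/h = 33.61 m/s.
Only the source moves, away from the listener, so f' = f · v/(v + v_s).
f' = 1947 × 339/(339 + 33.61) = 1947 × 339/372.6 ≈ 1771 Hz.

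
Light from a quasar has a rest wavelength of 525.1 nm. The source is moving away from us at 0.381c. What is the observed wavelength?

Relativistic Doppler for wavelength: λ' = λ₀ · √((1 + β)/(1 − β)).
λ' = 525.1 × √(1.3810/0.6190) = 525.1 × 1.49366 ≈ 784.3 nm.

784.3 nm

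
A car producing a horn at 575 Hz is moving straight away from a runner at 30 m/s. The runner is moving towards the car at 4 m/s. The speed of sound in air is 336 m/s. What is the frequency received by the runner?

Both move, so f' = f · (v + v_o)/(v + v_s).
f' = 575 × (336 + 4)/(336 + 30) = 575 × 340/366 ≈ 534 Hz.

534 Hz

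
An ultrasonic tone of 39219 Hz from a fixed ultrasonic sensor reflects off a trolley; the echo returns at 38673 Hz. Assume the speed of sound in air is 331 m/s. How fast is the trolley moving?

Double Doppler shift off a moving reflector: f₂ = f₀ · (v + u)/(v − u) (u > 0 toward emitter).
Rearranging, u = v · (f₂ − f₀)/(f₂ + f₀) = 331 × -546/77892 ≈ -2.32 m/s.
So the trolley is moving at 2.32 m/s away from the emitter.

2.32 m/s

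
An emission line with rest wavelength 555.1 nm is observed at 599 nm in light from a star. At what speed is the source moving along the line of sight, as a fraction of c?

0.076c

λ'/λ₀ = 1.0791 > 1 (redshift), so the source is receding.
λ'/λ₀ = √((1 + β)/(1 − β)) for a receding source ⇒ β = (r² − 1)/(r² + 1) with r = λ'/λ₀.
β = (1.1644 − 1)/(1.1644 + 1) ≈ 0.076.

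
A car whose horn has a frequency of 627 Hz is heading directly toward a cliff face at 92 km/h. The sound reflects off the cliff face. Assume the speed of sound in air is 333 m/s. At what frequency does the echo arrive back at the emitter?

731 Hz

92 km/h = 25.56 m/s.
The cliff face receives the sound from a moving source: f₁ = f₀ · v/(v − v_e) = 627 × 333/307.44 ≈ 679 Hz.
On the return leg the car is a moving observer: f₂ = f₁ · (v + v_e)/v = 679 × 358.56/333 ≈ 731 Hz.
Equivalently f₂ = f₀ · (v + v_e)/(v − v_e).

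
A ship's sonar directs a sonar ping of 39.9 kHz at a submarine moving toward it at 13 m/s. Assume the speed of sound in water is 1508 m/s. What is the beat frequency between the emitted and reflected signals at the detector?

The submarine first receives the wave as a moving observer: f₁ = f₀ · (v + u)/v = 39.9 × (1508 + 13)/1508 ≈ 40.244 kHz.
On reflection it acts as a source moving toward the stationary detector: f₂ = f₁ · v/(v − u) = 40.244 × 1508/1495 ≈ 40.594 kHz.
Beat frequency (with f₀ = 39900 Hz): |f₂ − f₀| = 2u·f₀/(v − u) = 2 × 13 × 39900/1495 ≈ 694 Hz.

694 Hz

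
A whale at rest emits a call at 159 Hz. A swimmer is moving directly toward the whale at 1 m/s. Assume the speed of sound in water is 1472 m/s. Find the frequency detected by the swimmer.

159 Hz

Moving observer, stationary source: f' = f · (v + v_o)/v.
f' = 159 × (1472 + 1)/1472 = 159 × 1473/1472 ≈ 159 Hz.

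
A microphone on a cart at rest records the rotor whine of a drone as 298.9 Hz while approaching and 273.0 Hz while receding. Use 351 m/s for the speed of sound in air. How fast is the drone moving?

15.9 m/s

f₁/f₂ = (v + v_s)/(v − v_s), so v_s = v · (f₁ − f₂)/(f₁ + f₂).
v_s = 351 × (298.9 − 273.0)/(298.9 + 273.0) = 351 × 25.9/571.9 ≈ 15.9 m/s.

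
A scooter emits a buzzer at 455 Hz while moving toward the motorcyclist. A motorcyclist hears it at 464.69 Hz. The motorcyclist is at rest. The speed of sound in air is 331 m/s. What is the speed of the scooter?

6.9 m/s

f' = f · v/(v − v_s) ⇒ v_s = v · |1 − f/f'|.
v_s = 331 × |1 − 455/464.69| = 331 × 0.02085 ≈ 6.9 m/s.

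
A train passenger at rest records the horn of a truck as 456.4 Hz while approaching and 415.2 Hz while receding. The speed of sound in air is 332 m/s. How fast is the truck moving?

15.7 m/s

f₁/f₂ = (v + v_s)/(v − v_s), so v_s = v · (f₁ − f₂)/(f₁ + f₂).
v_s = 332 × (456.4 − 415.2)/(456.4 + 415.2) = 332 × 41.2/871.6 ≈ 15.7 m/s.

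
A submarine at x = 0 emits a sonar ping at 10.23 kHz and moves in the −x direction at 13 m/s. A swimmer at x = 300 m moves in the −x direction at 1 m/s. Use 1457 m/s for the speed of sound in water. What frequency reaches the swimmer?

The observer lies on the +x side, so the source is heading away from the observer and the observer is heading toward the source.
Both move, so f' = f · (v + v_o)/(v + v_s).
f' = 10.23 × (1457 + 1)/(1457 + 13) = 10.23 × 1458/1470 ≈ 10.15 kHz.

10.15 kHz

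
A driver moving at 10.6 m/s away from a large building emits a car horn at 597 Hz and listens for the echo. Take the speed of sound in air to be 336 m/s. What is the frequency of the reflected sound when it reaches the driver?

The large building receives the sound from a moving source: f₁ = f₀ · v/(v + v_e) = 597 × 336/346.6 ≈ 579 Hz.
On the return leg the driver is a moving observer: f₂ = f₁ · (v − v_e)/v = 579 × 325.4/336 ≈ 560 Hz.

560 Hz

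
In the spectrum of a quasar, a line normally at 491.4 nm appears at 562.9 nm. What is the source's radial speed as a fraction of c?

0.135

λ'/λ₀ = 1.1455 > 1 (redshift), so the source is receding.
λ'/λ₀ = √((1 + β)/(1 − β)) for a receding source ⇒ β = (r² − 1)/(r² + 1) with r = λ'/λ₀.
β = (1.3122 − 1)/(1.3122 + 1) ≈ 0.135.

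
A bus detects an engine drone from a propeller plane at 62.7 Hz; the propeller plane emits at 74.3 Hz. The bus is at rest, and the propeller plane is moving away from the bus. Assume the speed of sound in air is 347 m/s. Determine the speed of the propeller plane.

64 m/s

f' = f · v/(v + v_s) ⇒ v_s = v · |1 − f/f'|.
v_s = 347 × |1 − 74.3/62.7| = 347 × 0.185 ≈ 64 m/s.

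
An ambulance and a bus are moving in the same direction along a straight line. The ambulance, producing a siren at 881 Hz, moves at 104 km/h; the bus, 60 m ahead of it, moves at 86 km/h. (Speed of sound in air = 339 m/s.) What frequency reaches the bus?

104 km/h = 28.89 m/s; 86 km/h = 23.89 m/s.
The bus is ahead, so the ambulance is moving toward it while the bus is moving away from the ambulance.
Both move, so f' = f · (v − v_o)/(v − v_s).
f' = 881 × (339 − 23.89)/(339 − 28.89) = 881 × 315.11/310.11 ≈ 895 Hz.

895 Hz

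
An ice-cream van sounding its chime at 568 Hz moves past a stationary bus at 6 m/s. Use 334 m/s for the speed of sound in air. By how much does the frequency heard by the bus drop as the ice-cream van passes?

20.4 Hz

Approaching: f₁ = f · v/(v − v_s) = 568 × 334/328 ≈ 578.4 Hz.
Receding: f₂ = f · v/(v + v_s) = 568 × 334/340 ≈ 558.0 Hz.
Drop: f₁ − f₂ = 2f·v·v_s/(v² − v_s²) = 2 × 568 × 334 × 6/(334² − 6²) ≈ 20.4 Hz.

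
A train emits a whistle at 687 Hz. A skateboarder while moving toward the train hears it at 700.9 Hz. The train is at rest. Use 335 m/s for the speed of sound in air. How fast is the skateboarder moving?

6.8 m/s

f' = f · (v + v_o)/v ⇒ v_o = v · |f'/f − 1|.
v_o = 335 × |700.9/687 − 1| = 335 × 0.02023 ≈ 6.8 m/s.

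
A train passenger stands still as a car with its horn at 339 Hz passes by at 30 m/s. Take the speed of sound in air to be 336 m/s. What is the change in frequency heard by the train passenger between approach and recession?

Approaching: f₁ = f · v/(v − v_s) = 339 × 336/306 ≈ 372.2 Hz.
Receding: f₂ = f · v/(v + v_s) = 339 × 336/366 ≈ 311.2 Hz.
Drop: f₁ − f₂ = 2f·v·v_s/(v² − v_s²) = 2 × 339 × 336 × 30/(336² − 30²) ≈ 61.0 Hz.

61.0 Hz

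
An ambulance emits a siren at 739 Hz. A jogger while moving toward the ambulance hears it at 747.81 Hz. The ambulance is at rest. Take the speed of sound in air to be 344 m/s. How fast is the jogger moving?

4.1 m/s

f' = f · (v + v_o)/v ⇒ v_o = v · |f'/f − 1|.
v_o = 344 × |747.81/739 − 1| = 344 × 0.01192 ≈ 4.1 m/s.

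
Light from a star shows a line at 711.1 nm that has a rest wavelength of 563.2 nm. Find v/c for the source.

λ'/λ₀ = 1.2626 > 1 (redshift), so the source is receding.
λ'/λ₀ = √((1 + β)/(1 − β)) for a receding source ⇒ β = (r² − 1)/(r² + 1) with r = λ'/λ₀.
β = (1.5942 − 1)/(1.5942 + 1) ≈ 0.229.

0.229c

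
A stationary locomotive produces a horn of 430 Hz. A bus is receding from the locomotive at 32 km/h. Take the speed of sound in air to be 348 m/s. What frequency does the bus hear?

32 km/h = 8.889 m/s.
Moving observer, stationary source: f' = f · (v − v_o)/v.
f' = 430 × (348 − 8.889)/348 = 430 × 339.11/348 ≈ 419 Hz.

419 Hz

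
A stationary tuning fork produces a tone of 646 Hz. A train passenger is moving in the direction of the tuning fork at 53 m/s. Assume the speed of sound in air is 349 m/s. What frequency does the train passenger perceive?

744 Hz

Only the observer moves, toward the source, so f' = f · (v + v_o)/v.
f' = 646 × (349 + 53)/349 = 646 × 402/349 ≈ 744 Hz.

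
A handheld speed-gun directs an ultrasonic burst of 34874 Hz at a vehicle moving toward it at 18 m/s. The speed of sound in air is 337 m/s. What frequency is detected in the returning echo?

The vehicle first receives the wave as a moving observer: f₁ = f₀ · (v + u)/v = 34874 × (337 + 18)/337 ≈ 36737 Hz.
On reflection it acts as a source moving toward the stationary detector: f₂ = f₁ · v/(v − u) = 36737 × 337/319 ≈ 38810 Hz.

38810 Hz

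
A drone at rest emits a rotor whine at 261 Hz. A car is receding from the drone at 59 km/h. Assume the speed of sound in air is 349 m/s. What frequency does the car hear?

59 km/h = 16.39 m/s.
Moving observer, stationary source: f' = f · (v − v_o)/v.
f' = 261 × (349 − 16.39)/349 = 261 × 332.61/349 ≈ 249 Hz.

249 Hz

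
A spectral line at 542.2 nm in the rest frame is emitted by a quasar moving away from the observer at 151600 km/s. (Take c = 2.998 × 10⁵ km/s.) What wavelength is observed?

946.3 nm

β = v/c = 151600/299800 = 0.5057.
Relativistic Doppler for wavelength: λ' = λ₀ · √((1 + β)/(1 − β)).
λ' = 542.2 × √(1.5057/0.4943) = 542.2 × 1.74525 ≈ 946.3 nm.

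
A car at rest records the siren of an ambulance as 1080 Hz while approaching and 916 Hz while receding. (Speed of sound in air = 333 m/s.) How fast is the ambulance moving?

27 m/s

f₁/f₂ = (v + v_s)/(v − v_s), so v_s = v · (f₁ − f₂)/(f₁ + f₂).
v_s = 333 × (1080 − 916)/(1080 + 916) = 333 × 164/1996 ≈ 27 m/s.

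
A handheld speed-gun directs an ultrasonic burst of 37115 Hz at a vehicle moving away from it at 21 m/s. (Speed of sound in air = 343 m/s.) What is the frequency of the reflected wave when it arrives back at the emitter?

32832 Hz

At the vehicle (a moving observer), f₁ = f₀ · (v − u)/v = 37115 × 322/343 ≈ 34843 Hz.
The reflection then acts as a moving source: f₂ = f₁ · v/(v + u) ≈ 32832 Hz.
Equivalently f₂ = f₀ · (v − u)/(v + u).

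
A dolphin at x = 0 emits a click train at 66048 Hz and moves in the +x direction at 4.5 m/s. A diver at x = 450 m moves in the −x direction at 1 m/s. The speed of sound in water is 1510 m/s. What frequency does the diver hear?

66289 Hz

The observer lies on the +x side, so the source is heading toward the observer and the observer is heading toward the source.
With source approaching and observer approaching, f' = f · (v + v_o)/(v − v_s).
f' = 66048 × (1510 + 1)/(1510 − 4.5) = 66048 × 1511/1505.5 ≈ 66289 Hz.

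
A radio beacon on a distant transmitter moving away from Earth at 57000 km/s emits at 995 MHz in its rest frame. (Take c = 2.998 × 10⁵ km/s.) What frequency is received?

820.8 MHz

β = v/c = 57000/299800 = 0.1901.
Relativistic Doppler for frequency: f' = f₀ · √((1 − β)/(1 + β)).
f' = 995 × √(0.8099/1.1901) = 995 × 0.82492 ≈ 820.8 MHz.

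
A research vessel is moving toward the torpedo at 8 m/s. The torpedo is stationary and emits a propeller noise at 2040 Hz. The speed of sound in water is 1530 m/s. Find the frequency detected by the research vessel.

Moving observer, stationary source: f' = f · (v + v_o)/v.
f' = 2040 × (1530 + 8)/1530 = 2040 × 1538/1530 ≈ 2051 Hz.

2051 Hz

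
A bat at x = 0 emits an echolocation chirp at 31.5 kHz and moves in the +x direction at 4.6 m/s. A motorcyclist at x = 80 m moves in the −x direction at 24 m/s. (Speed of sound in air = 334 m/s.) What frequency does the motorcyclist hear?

34.2 kHz

The observer lies on the +x side, so the source is heading toward the observer and the observer is heading toward the source.
Both move, so f' = f · (v + v_o)/(v − v_s).
f' = 31.5 × (334 + 24)/(334 − 4.6) = 31.5 × 358/329.4 ≈ 34.2 kHz.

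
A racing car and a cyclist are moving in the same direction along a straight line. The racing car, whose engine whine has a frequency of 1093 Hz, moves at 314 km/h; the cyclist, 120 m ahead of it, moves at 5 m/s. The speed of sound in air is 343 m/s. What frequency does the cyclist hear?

1444 Hz

314 km/h = 87.22 m/s.
The cyclist is ahead, so the racing car is moving toward it while the cyclist is moving away from the racing car.
General Doppler shift: f' = f · (v − v_o)/(v − v_s).
f' = 1093 × (343 − 5)/(343 − 87.22) = 1093 × 338/255.78 ≈ 1444 Hz.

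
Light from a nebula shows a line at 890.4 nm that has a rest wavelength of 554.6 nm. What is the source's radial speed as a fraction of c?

λ'/λ₀ = 1.6055 > 1 (redshift), so the source is receding.
λ'/λ₀ = √((1 + β)/(1 − β)) for a receding source ⇒ β = (r² − 1)/(r² + 1) with r = λ'/λ₀.
β = (2.5776 − 1)/(2.5776 + 1) ≈ 0.441.

0.441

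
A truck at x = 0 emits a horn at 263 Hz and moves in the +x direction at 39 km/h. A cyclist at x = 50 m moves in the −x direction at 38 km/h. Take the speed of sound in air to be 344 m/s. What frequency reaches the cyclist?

39 km/h = 10.83 m/s; 38 km/h = 10.56 m/s.
The observer lies on the +x side, so the source is heading toward the observer and the observer is heading toward the source.
Both move, so f' = f · (v + v_o)/(v − v_s).
f' = 263 × (344 + 10.56)/(344 − 10.83) = 263 × 354.56/333.17 ≈ 280 Hz.

280 Hz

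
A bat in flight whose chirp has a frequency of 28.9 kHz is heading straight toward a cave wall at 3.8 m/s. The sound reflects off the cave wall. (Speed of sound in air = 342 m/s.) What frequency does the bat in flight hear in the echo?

The cave wall receives the sound from a moving source: f₁ = f₀ · v/(v − v_e) = 28.9 × 342/338.2 ≈ 29.2 kHz.
On the return leg the bat in flight is a moving observer: f₂ = f₁ · (v + v_e)/v = 29.2 × 345.8/342 ≈ 29.5 kHz.

29.5 kHz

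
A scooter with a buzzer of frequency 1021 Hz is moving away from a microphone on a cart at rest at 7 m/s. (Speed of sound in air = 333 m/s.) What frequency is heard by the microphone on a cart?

1000 Hz

Only the source moves, away from the listener, so f' = f · v/(v + v_s).
f' = 1021 × 333/(333 + 7) = 1021 × 333/340 ≈ 1000 Hz.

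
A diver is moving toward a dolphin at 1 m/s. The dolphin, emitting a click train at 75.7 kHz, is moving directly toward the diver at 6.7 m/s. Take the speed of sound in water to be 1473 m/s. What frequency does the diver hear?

76.1 kHz

With source approaching and observer approaching, f' = f · (v + v_o)/(v − v_s).
f' = 75.7 × (1473 + 1)/(1473 − 6.7) = 75.7 × 1474/1466.3 ≈ 76.1 kHz.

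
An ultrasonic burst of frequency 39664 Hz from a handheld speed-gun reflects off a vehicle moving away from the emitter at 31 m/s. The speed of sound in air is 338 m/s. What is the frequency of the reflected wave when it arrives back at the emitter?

33000 Hz

The vehicle first receives the wave as a moving observer: f₁ = f₀ · (v − u)/v = 39664 × (338 − 31)/338 ≈ 36026 Hz.
On reflection it acts as a source moving away from the stationary detector: f₂ = f₁ · v/(v + u) = 36026 × 338/369 ≈ 33000 Hz.
Equivalently f₂ = f₀ · (v − u)/(v + u).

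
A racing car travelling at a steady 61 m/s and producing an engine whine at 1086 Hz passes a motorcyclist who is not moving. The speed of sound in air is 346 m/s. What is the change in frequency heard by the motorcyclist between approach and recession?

Approaching: f₁ = f · v/(v − v_s) = 1086 × 346/285 ≈ 1318 Hz.
Receding: f₂ = f · v/(v + v_s) = 1086 × 346/407 ≈ 923 Hz.
Drop: f₁ − f₂ = 2f·v·v_s/(v² − v_s²) = 2 × 1086 × 346 × 61/(346² − 61²) ≈ 395 Hz.

395 Hz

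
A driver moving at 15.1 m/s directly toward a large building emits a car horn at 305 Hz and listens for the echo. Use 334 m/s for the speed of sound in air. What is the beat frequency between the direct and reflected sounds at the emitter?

28.9 Hz

The large building receives the sound from a moving source: f₁ = f₀ · v/(v − v_e) = 305 × 334/318.9 ≈ 319.4 Hz.
On the return leg the driver is a moving observer: f₂ = f₁ · (v + v_e)/v = 319.4 × 349.1/334 ≈ 333.9 Hz.
Equivalently f₂ = f₀ · (v + v_e)/(v − v_e).
Beat against the emitted tone: |f₂ − f₀| = 2v_e·f₀/(v − v_e) = 2 × 15.1 × 305/318.9 ≈ 28.9 Hz.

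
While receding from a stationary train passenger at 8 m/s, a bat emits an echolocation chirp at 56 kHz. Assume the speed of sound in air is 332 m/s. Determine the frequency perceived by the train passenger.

54.7 kHz

Only the source moves, away from the listener, so f' = f · v/(v + v_s).
f' = 56 × 332/(332 + 8) = 56 × 332/340 ≈ 54.7 kHz.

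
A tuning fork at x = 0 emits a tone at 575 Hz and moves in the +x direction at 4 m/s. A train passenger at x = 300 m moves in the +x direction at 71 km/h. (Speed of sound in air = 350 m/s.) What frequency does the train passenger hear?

71 km/h = 19.72 m/s.
The observer lies on the +x side, so the source is heading toward the observer and the observer is heading away from the source.
Both move, so f' = f · (v − v_o)/(v − v_s).
f' = 575 × (350 − 19.72)/(350 − 4) = 575 × 330.28/346 ≈ 549 Hz.

549 Hz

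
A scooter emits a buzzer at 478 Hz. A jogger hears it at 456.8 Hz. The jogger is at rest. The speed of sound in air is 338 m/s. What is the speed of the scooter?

15.7 m/s

f' < f, so the scooter is receding.
f' = f · v/(v + v_s) ⇒ v_s = v · |1 − f/f'|.
v_s = 338 × |1 − 478/456.8| = 338 × 0.04641 ≈ 15.7 m/s.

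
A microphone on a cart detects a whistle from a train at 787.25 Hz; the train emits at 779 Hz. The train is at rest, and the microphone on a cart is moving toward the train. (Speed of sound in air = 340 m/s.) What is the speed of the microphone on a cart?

f' = f · (v + v_o)/v ⇒ v_o = v · |f'/f − 1|.
v_o = 340 × |787.25/779 − 1| = 340 × 0.01059 ≈ 3.6 m/s.

3.6 m/s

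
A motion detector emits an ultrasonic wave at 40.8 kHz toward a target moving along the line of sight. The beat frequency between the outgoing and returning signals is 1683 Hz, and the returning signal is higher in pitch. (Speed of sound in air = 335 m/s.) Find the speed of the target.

6.8 m/s

Double Doppler shift off a moving reflector: f₂ = f₀ · (v + u)/(v − u) (u > 0 toward emitter).
Returning signal is higher, so f₂ = f₀ + Δf = 40800 + 1683 = 42483 Hz.
Rearranging, u = v · (f₂ − f₀)/(f₂ + f₀) = 335 × 1683/83283 ≈ 6.8 m/s.
So the target is moving at 6.8 m/s toward the emitter.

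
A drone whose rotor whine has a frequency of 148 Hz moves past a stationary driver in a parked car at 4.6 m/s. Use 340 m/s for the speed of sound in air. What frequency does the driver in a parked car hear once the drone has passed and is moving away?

146 Hz

Receding: f₂ = f · v/(v + v_s) = 148 × 340/344.6 ≈ 146 Hz.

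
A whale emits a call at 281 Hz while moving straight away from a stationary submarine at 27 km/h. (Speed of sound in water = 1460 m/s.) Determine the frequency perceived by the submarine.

280 Hz

27 km/h = 7.5 m/s.
With the source moving away from a stationary observer, f' = f · v/(v + v_s).
f' = 281 × 1460/(1460 + 7.5) = 281 × 1460/1468 ≈ 280 Hz.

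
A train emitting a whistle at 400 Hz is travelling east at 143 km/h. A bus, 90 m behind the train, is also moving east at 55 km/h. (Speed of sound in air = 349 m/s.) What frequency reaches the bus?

375 Hz

143 km/h = 39.72 m/s; 55 km/h = 15.28 m/s.
The bus is behind, so the train is moving away from it while the bus is moving toward the train.
Both move, so f' = f · (v + v_o)/(v + v_s).
f' = 400 × (349 + 15.28)/(349 + 39.72) = 400 × 364.28/388.72 ≈ 375 Hz.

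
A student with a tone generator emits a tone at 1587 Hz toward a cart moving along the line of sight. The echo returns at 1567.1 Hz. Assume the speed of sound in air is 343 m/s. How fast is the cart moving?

Double Doppler shift off a moving reflector: f₂ = f₀ · (v + u)/(v − u) (u > 0 toward emitter).
Rearranging, u = v · (f₂ − f₀)/(f₂ + f₀) = 343 × -19.9/3154.1 ≈ -2.16 m/s.
So the cart is moving at 2.16 m/s away from the emitter.

2.16 m/s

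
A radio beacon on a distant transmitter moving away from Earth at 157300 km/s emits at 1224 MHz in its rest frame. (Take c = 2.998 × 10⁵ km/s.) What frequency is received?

β = v/c = 157300/299800 = 0.5247.
Relativistic Doppler for frequency: f' = f₀ · √((1 − β)/(1 + β)).
f' = 1224 × √(0.4753/1.5247) = 1224 × 0.55834 ≈ 683.4 MHz.

683.4 MHz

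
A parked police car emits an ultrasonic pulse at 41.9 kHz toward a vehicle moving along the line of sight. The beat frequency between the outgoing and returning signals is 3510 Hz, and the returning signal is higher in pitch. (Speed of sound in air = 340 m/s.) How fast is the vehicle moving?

Double Doppler shift off a moving reflector: f₂ = f₀ · (v + u)/(v − u) (u > 0 toward emitter).
Returning signal is higher, so f₂ = f₀ + Δf = 41900 + 3510 = 45410 Hz.
Rearranging, u = v · (f₂ − f₀)/(f₂ + f₀) = 340 × 3510/87310 ≈ 13.7 m/s.
So the vehicle is moving at 13.7 m/s toward the emitter.

13.7 m/s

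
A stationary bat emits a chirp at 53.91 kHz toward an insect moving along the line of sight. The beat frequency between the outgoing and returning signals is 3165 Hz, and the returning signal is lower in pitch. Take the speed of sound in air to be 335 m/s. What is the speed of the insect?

Double Doppler shift off a moving reflector: f₂ = f₀ · (v + u)/(v − u) (u > 0 toward emitter).
Returning signal is lower, so f₂ = f₀ − Δf = 53910 − 3165 = 50745 Hz.
Rearranging, u = v · (f₂ − f₀)/(f₂ + f₀) = 335 × -3165/104655 ≈ -10.1 m/s.
So the insect is moving at 10.1 m/s away from the emitter.

10.1 m/s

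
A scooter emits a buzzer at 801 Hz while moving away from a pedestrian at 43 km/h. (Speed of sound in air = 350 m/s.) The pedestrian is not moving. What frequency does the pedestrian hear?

775 Hz

43 km/h = 11.94 m/s.
With the source moving away from a stationary observer, f' = f · v/(v + v_s).
f' = 801 × 350/(350 + 11.94) = 801 × 350/361.9 ≈ 775 Hz.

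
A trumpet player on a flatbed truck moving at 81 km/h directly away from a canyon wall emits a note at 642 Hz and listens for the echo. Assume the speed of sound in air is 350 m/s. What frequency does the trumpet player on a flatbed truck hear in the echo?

564 Hz

81 km/h = 22.5 m/s.
The canyon wall receives the sound from a moving source: f₁ = f₀ · v/(v + v_e) = 642 × 350/372.5 ≈ 603 Hz.
On the return leg the trumpet player on a flatbed truck is a moving observer: f₂ = f₁ · (v − v_e)/v = 603 × 327.5/350 ≈ 564 Hz.
Equivalently f₂ = f₀ · (v − v_e)/(v + v_e).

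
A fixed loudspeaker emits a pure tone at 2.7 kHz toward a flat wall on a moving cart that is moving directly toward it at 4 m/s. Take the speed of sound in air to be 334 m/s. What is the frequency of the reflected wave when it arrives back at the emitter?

2.77 kHz

The flat wall on a moving cart first receives the wave as a moving observer: f₁ = f₀ · (v + u)/v = 2.7 × (334 + 4)/334 ≈ 2.73 kHz.
On reflection it acts as a source moving toward the stationary detector: f₂ = f₁ · v/(v − u) = 2.73 × 334/330 ≈ 2.77 kHz.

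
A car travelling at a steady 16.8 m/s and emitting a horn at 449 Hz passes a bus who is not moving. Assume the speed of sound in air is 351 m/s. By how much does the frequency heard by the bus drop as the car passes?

43.1 Hz

Approaching: f₁ = f · v/(v − v_s) = 449 × 351/334.2 ≈ 471.6 Hz.
Receding: f₂ = f · v/(v + v_s) = 449 × 351/367.8 ≈ 428.5 Hz.
Drop: f₁ − f₂ = 2f·v·v_s/(v² − v_s²) = 2 × 449 × 351 × 16.8/(351² − 16.8²) ≈ 43.1 Hz.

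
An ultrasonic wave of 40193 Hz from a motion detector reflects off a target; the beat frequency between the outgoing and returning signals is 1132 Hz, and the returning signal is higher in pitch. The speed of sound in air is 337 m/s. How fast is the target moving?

4.7 m/s

Double Doppler shift off a moving reflector: f₂ = f₀ · (v + u)/(v − u) (u > 0 toward emitter).
Returning signal is higher, so f₂ = f₀ + Δf = 40193 + 1132 = 41325 Hz.
Rearranging, u = v · (f₂ − f₀)/(f₂ + f₀) = 337 × 1132/81518 ≈ 4.7 m/s.
So the target is moving at 4.7 m/s toward the emitter.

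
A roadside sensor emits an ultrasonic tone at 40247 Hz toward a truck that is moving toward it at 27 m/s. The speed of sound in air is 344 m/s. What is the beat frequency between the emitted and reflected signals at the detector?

The truck first receives the wave as a moving observer: f₁ = f₀ · (v + u)/v = 40247 × (344 + 27)/344 ≈ 43406 Hz.
On reflection it acts as a source moving toward the stationary detector: f₂ = f₁ · v/(v − u) = 43406 × 344/317 ≈ 47103 Hz.
Equivalently f₂ = f₀ · (v + u)/(v − u).
Beat frequency: |f₂ − f₀| = 2u·f₀/(v − u) = 2 × 27 × 40247/317 ≈ 6856 Hz.

6856 Hz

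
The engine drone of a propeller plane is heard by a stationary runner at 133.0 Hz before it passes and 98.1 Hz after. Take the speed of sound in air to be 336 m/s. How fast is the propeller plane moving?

51 m/s

f₁/f₂ = (v + v_s)/(v − v_s), so v_s = v · (f₁ − f₂)/(f₁ + f₂).
v_s = 336 × (133.0 − 98.1)/(133.0 + 98.1) = 336 × 34.9/231.1 ≈ 51 m/s.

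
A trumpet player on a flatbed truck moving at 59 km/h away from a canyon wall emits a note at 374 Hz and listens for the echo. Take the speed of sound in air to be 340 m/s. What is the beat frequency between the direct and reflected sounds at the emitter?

59 km/h = 16.39 m/s.
The canyon wall receives the sound from a moving source: f₁ = f₀ · v/(v + v_e) = 374 × 340/356.39 ≈ 356.8 Hz.
On the return leg the trumpet player on a flatbed truck is a moving observer: f₂ = f₁ · (v − v_e)/v = 356.8 × 323.61/340 ≈ 339.6 Hz.
Equivalently f₂ = f₀ · (v − v_e)/(v + v_e).
Beat against the emitted tone: |f₂ − f₀| = 2v_e·f₀/(v + v_e) = 2 × 16.39 × 374/356.39 ≈ 34.4 Hz.

34.4 Hz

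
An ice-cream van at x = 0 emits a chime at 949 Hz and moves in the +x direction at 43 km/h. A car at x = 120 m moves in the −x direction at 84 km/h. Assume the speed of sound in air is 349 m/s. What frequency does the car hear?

43 km/h = 11.94 m/s; 84 km/h = 23.33 m/s.
The observer lies on the +x side, so the source is heading toward the observer and the observer is heading toward the source.
With source approaching and observer approaching, f' = f · (v + v_o)/(v − v_s).
f' = 949 × (349 + 23.33)/(349 − 11.94) = 949 × 372.33/337.06 ≈ 1048 Hz.

1048 Hz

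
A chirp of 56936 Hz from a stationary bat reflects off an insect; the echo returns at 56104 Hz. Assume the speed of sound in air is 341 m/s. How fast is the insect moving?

2.51 m/s

Double Doppler shift off a moving reflector: f₂ = f₀ · (v + u)/(v − u) (u > 0 toward emitter).
Rearranging, u = v · (f₂ − f₀)/(f₂ + f₀) = 341 × -832/113040 ≈ -2.51 m/s.
So the insect is moving at 2.51 m/s away from the emitter.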